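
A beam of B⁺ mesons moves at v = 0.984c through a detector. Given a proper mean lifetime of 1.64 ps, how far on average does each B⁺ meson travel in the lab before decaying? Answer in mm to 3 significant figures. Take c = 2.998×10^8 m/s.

γ = 1/√(1 − 0.984²) = 5.6127
Dilated lifetime: Δt = γτ₀ = 5.6127 × 1.64 ps = 9.2048 ps
d = vΔt = 0.984c × 9.2048 ps = 2.9500×10^8 m/s × 9.2048×10^-12 s = 2.72 mm

d ≈ 2.72 mm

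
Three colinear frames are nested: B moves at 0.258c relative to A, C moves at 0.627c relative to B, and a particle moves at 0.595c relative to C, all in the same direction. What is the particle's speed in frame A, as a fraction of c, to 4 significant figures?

Compose boost 2: (0.627 + 0.258)/(1 + 0.627×0.258) = 0.8850/1.16177 = 0.761771
Compose boost 3: (0.595 + 0.761771)/(1 + 0.595×0.761771) = 1.35677/1.45325 = 0.9336

u ≈ 0.9336c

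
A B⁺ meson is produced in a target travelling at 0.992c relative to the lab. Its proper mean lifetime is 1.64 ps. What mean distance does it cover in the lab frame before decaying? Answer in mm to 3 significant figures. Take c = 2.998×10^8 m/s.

d ≈ 3.86 mm

γ = 1/√(1 − 0.992²) = 7.9216
Dilated lifetime: Δt = γτ₀ = 7.9216 × 1.64 ps = 12.991 ps
d = vΔt = 0.992c × 12.991 ps = 2.9740×10^8 m/s × 1.2991×10^-11 s = 3.86 mm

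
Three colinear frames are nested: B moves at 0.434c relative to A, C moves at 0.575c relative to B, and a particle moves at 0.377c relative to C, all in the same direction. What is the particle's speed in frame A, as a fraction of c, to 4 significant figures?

u ≈ 0.9081c

Compose boost 2: (0.575 + 0.434)/(1 + 0.575×0.434) = 1.009/1.24955 = 0.807491
Compose boost 3: (0.377 + 0.807491)/(1 + 0.377×0.807491) = 1.18449/1.30442 = 0.9081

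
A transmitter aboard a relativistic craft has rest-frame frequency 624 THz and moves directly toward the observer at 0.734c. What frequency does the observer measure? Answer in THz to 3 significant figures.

f_obs ≈ 1590 THz

Relativistic Doppler: f_obs = f_src √((1+β)/(1−β))
= 624 × √(1.7340/0.26600) = 624 × 2.5532 = 1590 THz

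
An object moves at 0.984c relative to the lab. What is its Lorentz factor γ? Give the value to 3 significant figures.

γ = 1/√(1 − β²) = 1/√(1 − 0.984²) = 1/√(0.031744) = 5.61

γ ≈ 5.61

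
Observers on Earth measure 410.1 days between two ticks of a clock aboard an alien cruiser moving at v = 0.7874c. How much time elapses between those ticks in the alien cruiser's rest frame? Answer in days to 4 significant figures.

γ = 1/√(1 − 0.7874²) = 1.62221
Proper time: τ₀ = Δt/γ = 410.1/1.62221 = 252.8 days

τ₀ ≈ 252.8 days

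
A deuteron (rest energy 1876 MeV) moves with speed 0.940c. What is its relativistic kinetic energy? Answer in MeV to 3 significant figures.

γ = 1/√(1 − 0.940²) = 2.9311
K = (γ − 1)m₀c² = (2.9311 − 1) × 1876 MeV = 1.9311 × 1876 MeV = 3620 MeV

K ≈ 3620 MeV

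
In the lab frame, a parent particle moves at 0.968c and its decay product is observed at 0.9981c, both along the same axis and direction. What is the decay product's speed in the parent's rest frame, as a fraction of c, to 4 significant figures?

u' ≈ 0.8895c

Inverse velocity addition: u' = (u − v)/(1 − uv/c²)
= (0.9981 − 0.968)/(1 − 0.9981×0.968) = 0.03010/0.0338392 = 0.8895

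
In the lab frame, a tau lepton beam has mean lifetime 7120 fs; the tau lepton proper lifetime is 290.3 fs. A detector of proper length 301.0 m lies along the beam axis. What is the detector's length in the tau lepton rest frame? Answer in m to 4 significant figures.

L ≈ 12.27 m

Time dilation ⇒ γ = Δt/τ₀ = 7120/290.3 = 24.5264
Length contraction: L = L₀/γ = 301.0/24.5264 = 12.27 m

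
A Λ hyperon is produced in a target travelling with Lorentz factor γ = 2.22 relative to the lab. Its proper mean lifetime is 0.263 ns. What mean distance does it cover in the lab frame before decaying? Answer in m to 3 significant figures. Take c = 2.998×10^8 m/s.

β = √(1 − 1/γ²) = √(1 − 1/2.22²) = 0.89280
Dilated lifetime: Δt = γτ₀ = 2.22 × 0.263 ns = 0.58386 ns
d = vΔt = 0.89280c × 0.58386 ns = 2.6766×10^8 m/s × 5.8386×10^-10 s = 0.156 m

d ≈ 0.156 m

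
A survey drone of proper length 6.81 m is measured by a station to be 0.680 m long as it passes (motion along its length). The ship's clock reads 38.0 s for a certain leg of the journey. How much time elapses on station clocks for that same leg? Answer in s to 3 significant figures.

Length contraction ⇒ γ = L₀/L = 6.81/0.680 = 10.015
Time dilation: Δt = γτ₀ = 10.015 × 38.0 s = 381 s

Δt ≈ 381 s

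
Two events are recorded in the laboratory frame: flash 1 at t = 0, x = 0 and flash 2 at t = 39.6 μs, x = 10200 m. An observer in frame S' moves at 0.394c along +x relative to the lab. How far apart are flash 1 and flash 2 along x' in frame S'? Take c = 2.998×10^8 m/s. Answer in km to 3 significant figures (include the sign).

Δx' ≈ 6.01 km

γ = 1/√(1 − 0.394²) = 1.0880
Δx' = γ(Δx − vΔt) = 1.0880 × (10200 m − 0.394×(2.998×10^8 m/s)×39.6×10^-6 s)
= 1.0880 × (5522.4 m) = 6.01 km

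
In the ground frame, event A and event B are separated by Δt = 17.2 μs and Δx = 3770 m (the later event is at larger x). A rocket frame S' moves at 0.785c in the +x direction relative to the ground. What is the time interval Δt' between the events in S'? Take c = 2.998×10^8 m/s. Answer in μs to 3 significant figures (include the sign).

Δt' ≈ 11.8 μs

γ = 1/√(1 − 0.785²) = 1.6142
Δt' = γ(Δt − vΔx/c²) = 1.6142 × (17.2 μs − 0.785×3770 m / (2.998×10^8 m/s))
= 1.6142 × (7.3286 μs) = 11.8 μs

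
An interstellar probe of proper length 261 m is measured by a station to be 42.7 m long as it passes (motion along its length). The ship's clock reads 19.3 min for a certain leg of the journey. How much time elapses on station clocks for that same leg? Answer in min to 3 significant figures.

Length contraction ⇒ γ = L₀/L = 261/42.7 = 6.1124
Time dilation: Δt = γτ₀ = 6.1124 × 19.3 min = 118 min

Δt ≈ 118 min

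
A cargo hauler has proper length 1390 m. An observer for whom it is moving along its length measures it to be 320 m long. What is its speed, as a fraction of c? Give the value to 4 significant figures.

γ = L₀/L = 1390/320 = 4.34375
β = √(1 − 1/γ²) = 0.9731

β ≈ 0.9731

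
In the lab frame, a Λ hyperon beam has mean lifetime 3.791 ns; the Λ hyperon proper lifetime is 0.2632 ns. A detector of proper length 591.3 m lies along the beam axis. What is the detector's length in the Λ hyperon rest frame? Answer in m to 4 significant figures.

L ≈ 41.05 m

Time dilation ⇒ γ = Δt/τ₀ = 3.791/0.2632 = 14.4035
Length contraction: L = L₀/γ = 591.3/14.4035 = 41.05 m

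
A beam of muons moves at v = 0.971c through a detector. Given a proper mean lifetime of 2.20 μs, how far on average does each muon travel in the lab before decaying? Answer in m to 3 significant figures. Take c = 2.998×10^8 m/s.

d ≈ 2680 m

γ = 1/√(1 − 0.971²) = 4.1827
Dilated lifetime: Δt = γτ₀ = 4.1827 × 2.20 μs = 9.2020 μs
d = vΔt = 0.971c × 9.2020 μs = 2.9111×10^8 m/s × 9.2020×10^-6 s = 2680 m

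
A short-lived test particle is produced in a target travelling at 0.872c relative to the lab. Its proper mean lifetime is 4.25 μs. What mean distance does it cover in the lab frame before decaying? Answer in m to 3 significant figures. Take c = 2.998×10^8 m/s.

γ = 1/√(1 − 0.872²) = 2.0429
Dilated lifetime: Δt = γτ₀ = 2.0429 × 4.25 μs = 8.6822 μs
d = vΔt = 0.872c × 8.6822 μs = 2.6143×10^8 m/s × 8.6822×10^-6 s = 2270 m

d ≈ 2270 m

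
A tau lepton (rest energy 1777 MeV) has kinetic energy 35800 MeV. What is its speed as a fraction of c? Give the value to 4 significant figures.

γ = 1 + K/(m₀c²) = 1 + 35800/1777 = 21.1463
β = √(1 − 1/γ²) = 0.9989

β ≈ 0.9989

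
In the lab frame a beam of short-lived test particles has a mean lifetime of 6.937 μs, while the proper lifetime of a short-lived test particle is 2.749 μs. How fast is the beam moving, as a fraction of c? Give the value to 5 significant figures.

β ≈ 0.91813

γ = Δt/τ₀ = 6.937/2.749 = 2.523463
β = √(1 − 1/γ²) = √(1 − 1/2.523463²) = 0.91813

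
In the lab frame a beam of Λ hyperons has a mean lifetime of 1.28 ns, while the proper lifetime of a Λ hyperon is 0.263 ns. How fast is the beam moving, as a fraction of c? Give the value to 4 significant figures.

γ = Δt/τ₀ = 1.28/0.263 = 4.86692
β = √(1 − 1/γ²) = √(1 − 1/4.86692²) = 0.9787

β ≈ 0.9787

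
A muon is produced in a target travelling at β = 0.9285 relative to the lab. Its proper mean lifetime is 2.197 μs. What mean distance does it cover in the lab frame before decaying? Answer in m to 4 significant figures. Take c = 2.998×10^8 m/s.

d ≈ 1647 m

γ = 1/√(1 − 0.9285²) = 2.69300
Dilated lifetime: Δt = γτ₀ = 2.69300 × 2.197 μs = 5.91653 μs
d = vΔt = 0.9285c × 5.91653 μs = 2.78364×10^8 m/s × 5.91653×10^-6 s = 1647 m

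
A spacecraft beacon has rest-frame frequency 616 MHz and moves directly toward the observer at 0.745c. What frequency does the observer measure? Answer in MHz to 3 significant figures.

f_obs ≈ 1610 MHz

Relativistic Doppler: f_obs = f_src √((1+β)/(1−β))
= 616 × √(1.7450/0.25500) = 616 × 2.6159 = 1610 MHz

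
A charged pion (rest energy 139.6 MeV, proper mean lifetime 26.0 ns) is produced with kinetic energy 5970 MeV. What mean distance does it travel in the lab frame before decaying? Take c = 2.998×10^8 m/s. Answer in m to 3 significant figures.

d ≈ 341 m

γ = 1 + K/(m₀c²) = 1 + 5970/139.6 = 43.765
β = √(1 − 1/γ²) = 0.99974
Dilated lifetime: γτ₀ = 43.765 × 26.0 ns = 1137.9 ns
d = βc·γτ₀ = 0.99974 × (2.998×10^8 m/s) × 1.1379×10^-6 s = 341 m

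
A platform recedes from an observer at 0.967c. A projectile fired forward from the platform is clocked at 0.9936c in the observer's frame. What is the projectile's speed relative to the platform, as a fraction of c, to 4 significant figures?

Inverse velocity addition: u' = (u − v)/(1 − uv/c²)
= (0.9936 − 0.967)/(1 − 0.9936×0.967) = 0.02660/0.0391888 = 0.6788

u' ≈ 0.6788c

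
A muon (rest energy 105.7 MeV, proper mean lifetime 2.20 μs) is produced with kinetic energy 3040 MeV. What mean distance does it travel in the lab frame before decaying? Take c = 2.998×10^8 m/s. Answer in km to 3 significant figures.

γ = 1 + K/(m₀c²) = 1 + 3040/105.7 = 29.761
β = √(1 − 1/γ²) = 0.99944
Dilated lifetime: γτ₀ = 29.761 × 2.20 μs = 65.473 μs
d = βc·γτ₀ = 0.99944 × (2.998×10^8 m/s) × 6.5473×10^-5 s = 19.6 km

d ≈ 19.6 km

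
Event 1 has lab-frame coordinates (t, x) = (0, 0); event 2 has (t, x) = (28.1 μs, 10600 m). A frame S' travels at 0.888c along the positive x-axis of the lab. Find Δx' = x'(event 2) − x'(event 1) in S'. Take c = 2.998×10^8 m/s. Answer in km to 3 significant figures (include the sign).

Δx' ≈ 6.78 km

γ = 1/√(1 − 0.888²) = 2.1747
Δx' = γ(Δx − vΔt) = 2.1747 × (10600 m − 0.888×(2.998×10^8 m/s)×28.1×10^-6 s)
= 2.1747 × (3119.2 m) = 6.78 km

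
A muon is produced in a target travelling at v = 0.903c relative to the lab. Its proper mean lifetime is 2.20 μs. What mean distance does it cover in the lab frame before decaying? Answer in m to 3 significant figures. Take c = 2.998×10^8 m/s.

d ≈ 1390 m

γ = 1/√(1 − 0.903²) = 2.3275
Dilated lifetime: Δt = γτ₀ = 2.3275 × 2.20 μs = 5.1206 μs
d = vΔt = 0.903c × 5.1206 μs = 2.7072×10^8 m/s × 5.1206×10^-6 s = 1390 m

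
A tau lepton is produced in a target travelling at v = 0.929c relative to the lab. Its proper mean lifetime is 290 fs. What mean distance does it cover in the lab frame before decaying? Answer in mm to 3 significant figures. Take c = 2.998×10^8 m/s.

γ = 1/√(1 − 0.929²) = 2.7021
Dilated lifetime: Δt = γτ₀ = 2.7021 × 290 fs = 783.61 fs
d = vΔt = 0.929c × 783.61 fs = 2.7851×10^8 m/s × 7.8361×10^-13 s = 0.218 mm

d ≈ 0.218 mm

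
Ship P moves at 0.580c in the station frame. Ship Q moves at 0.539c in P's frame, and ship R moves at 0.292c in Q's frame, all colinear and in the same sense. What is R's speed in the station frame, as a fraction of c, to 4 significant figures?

Compose boost 2: (0.539 + 0.580)/(1 + 0.539×0.580) = 1.119/1.31262 = 0.852493
Compose boost 3: (0.292 + 0.852493)/(1 + 0.292×0.852493) = 1.14449/1.24893 = 0.9164

u ≈ 0.9164c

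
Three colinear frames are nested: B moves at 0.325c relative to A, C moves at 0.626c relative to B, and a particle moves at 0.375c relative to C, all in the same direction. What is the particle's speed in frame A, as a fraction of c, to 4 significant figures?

u ≈ 0.8989c

Compose boost 2: (0.626 + 0.325)/(1 + 0.626×0.325) = 0.9510/1.20345 = 0.790228
Compose boost 3: (0.375 + 0.790228)/(1 + 0.375×0.790228) = 1.16523/1.29634 = 0.8989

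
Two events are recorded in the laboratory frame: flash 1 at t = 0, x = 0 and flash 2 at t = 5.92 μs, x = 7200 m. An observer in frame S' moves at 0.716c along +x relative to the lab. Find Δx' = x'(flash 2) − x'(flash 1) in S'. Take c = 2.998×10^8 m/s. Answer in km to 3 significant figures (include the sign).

Δx' ≈ 8.49 km

γ = 1/√(1 − 0.716²) = 1.4325
Δx' = γ(Δx − vΔt) = 1.4325 × (7200 m − 0.716×(2.998×10^8 m/s)×5.92×10^-6 s)
= 1.4325 × (5929.2 m) = 8.49 km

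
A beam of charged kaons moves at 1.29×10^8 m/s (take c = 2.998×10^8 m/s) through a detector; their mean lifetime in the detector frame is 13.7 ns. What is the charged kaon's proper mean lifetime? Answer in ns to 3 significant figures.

τ₀ ≈ 12.4 ns

β = v/c = 1.29×10^8 / 2.998×10^8 = 0.43029
γ = 1/√(1 − 0.43029²) = 1.1078
Proper time: τ₀ = Δt/γ = 13.7/1.1078 = 12.4 ns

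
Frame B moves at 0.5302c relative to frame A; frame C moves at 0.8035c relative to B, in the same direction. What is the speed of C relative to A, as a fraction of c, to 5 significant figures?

Compose boost 2: (0.8035 + 0.5302)/(1 + 0.8035×0.5302) = 1.3337/1.426016 = 0.93526

u ≈ 0.93526c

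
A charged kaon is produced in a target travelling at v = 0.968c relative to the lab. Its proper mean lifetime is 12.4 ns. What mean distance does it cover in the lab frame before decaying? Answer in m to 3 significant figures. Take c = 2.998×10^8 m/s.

γ = 1/√(1 − 0.968²) = 3.9849
Dilated lifetime: Δt = γτ₀ = 3.9849 × 12.4 ns = 49.412 ns
d = vΔt = 0.968c × 49.412 ns = 2.9021×10^8 m/s × 4.9412×10^-8 s = 14.3 m

d ≈ 14.3 m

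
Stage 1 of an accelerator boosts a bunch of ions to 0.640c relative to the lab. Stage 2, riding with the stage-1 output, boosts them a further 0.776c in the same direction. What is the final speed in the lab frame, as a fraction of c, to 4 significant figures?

Compose boost 2: (0.776 + 0.640)/(1 + 0.776×0.640) = 1.416/1.49664 = 0.9461

u ≈ 0.9461c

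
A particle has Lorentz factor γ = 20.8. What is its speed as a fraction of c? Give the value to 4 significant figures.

β = √(1 − 1/γ²) = √(1 − 1/20.8²) = √(0.997689) = 0.9988

β ≈ 0.9988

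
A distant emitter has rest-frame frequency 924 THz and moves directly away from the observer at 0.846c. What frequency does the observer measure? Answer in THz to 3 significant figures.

Relativistic Doppler: f_obs = f_src √((1−β)/(1+β))
= 924 × √(0.15400/1.8460) = 924 × 0.28883 = 267 THz

f_obs ≈ 267 THz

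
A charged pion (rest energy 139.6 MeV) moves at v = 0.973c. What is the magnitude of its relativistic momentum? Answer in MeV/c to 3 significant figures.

γ = 1/√(1 − 0.973²) = 4.3327
p = γβm₀c = 4.3327 × 0.973 × 139.6 MeV/c = 589 MeV/c

p ≈ 589 MeV/c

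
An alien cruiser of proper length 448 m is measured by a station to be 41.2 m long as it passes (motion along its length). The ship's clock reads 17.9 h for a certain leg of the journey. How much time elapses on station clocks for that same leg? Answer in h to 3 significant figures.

Length contraction ⇒ γ = L₀/L = 448/41.2 = 10.874
Time dilation: Δt = γτ₀ = 10.874 × 17.9 h = 195 h

Δt ≈ 195 h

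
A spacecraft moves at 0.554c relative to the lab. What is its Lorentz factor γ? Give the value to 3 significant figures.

γ = 1/√(1 − β²) = 1/√(1 − 0.554²) = 1/√(0.69308) = 1.20

γ ≈ 1.20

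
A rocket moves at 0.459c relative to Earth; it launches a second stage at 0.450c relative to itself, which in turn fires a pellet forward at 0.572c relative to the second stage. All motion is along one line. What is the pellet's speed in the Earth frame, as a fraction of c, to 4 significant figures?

Compose boost 2: (0.450 + 0.459)/(1 + 0.450×0.459) = 0.9090/1.20655 = 0.753388
Compose boost 3: (0.572 + 0.753388)/(1 + 0.572×0.753388) = 1.32539/1.43094 = 0.9262

u ≈ 0.9262c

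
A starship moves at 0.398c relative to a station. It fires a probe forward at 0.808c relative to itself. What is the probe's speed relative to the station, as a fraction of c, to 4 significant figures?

u ≈ 0.9125c

Relativistic velocity addition: u = (u' + v)/(1 + u'v/c²)
= (0.808 + 0.398)/(1 + 0.808×0.398) = 1.206/1.32158 = 0.9125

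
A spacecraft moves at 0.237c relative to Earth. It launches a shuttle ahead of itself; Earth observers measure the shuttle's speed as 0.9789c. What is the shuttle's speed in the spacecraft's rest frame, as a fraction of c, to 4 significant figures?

Inverse velocity addition: u' = (u − v)/(1 − uv/c²)
= (0.9789 − 0.237)/(1 − 0.9789×0.237) = 0.7419/0.768001 = 0.9660

u' ≈ 0.9660c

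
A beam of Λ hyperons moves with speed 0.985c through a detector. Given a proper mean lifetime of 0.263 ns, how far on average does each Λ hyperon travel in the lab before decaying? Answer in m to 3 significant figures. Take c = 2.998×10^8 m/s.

d ≈ 0.450 m

γ = 1/√(1 − 0.985²) = 5.7953
Dilated lifetime: Δt = γτ₀ = 5.7953 × 0.263 ns = 1.5242 ns
d = vΔt = 0.985c × 1.5242 ns = 2.9530×10^8 m/s × 1.5242×10^-9 s = 0.450 m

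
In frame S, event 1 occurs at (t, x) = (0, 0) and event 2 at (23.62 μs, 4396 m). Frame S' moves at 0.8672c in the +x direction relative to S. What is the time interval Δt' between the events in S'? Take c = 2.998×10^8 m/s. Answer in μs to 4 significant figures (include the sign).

γ = 1/√(1 − 0.8672²) = 2.00819
Δt' = γ(Δt − vΔx/c²) = 2.00819 × (23.62 μs − 0.8672×4396 m / (2.998×10^8 m/s))
= 2.00819 × (10.9042 μs) = 21.90 μs

Δt' ≈ 21.90 μs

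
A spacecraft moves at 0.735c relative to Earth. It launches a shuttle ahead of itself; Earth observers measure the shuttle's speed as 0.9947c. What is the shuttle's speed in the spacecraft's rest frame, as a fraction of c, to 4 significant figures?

u' ≈ 0.9658c

Inverse velocity addition: u' = (u − v)/(1 − uv/c²)
= (0.9947 − 0.735)/(1 − 0.9947×0.735) = 0.2597/0.268895 = 0.9658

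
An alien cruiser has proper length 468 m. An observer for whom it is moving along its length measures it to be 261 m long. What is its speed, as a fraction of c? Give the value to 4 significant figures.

β ≈ 0.8300

γ = L₀/L = 468/261 = 1.79310
β = √(1 − 1/γ²) = 0.8300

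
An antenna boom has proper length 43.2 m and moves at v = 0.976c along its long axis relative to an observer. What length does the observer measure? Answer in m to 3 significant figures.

γ = 1/√(1 − 0.976²) = 4.5920
Length contraction: L = L₀/γ = 43.2/4.5920 = 9.41 m

L ≈ 9.41 m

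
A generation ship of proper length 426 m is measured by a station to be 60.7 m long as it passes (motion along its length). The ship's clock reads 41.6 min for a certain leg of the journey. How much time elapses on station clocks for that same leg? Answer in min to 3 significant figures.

Length contraction ⇒ γ = L₀/L = 426/60.7 = 7.0181
Time dilation: Δt = γτ₀ = 7.0181 × 41.6 min = 292 min

Δt ≈ 292 min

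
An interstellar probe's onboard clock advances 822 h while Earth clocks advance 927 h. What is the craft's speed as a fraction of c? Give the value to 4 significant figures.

β ≈ 0.4623

γ = Δt/τ₀ = 927/822 = 1.12774
β = √(1 − 1/γ²) = √(1 − 1/1.12774²) = 0.4623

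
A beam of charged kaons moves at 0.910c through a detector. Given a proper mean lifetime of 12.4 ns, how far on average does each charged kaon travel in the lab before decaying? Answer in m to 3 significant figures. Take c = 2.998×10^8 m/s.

γ = 1/√(1 − 0.910²) = 2.4119
Dilated lifetime: Δt = γτ₀ = 2.4119 × 12.4 ns = 29.908 ns
d = vΔt = 0.910c × 29.908 ns = 2.7282×10^8 m/s × 2.9908×10^-8 s = 8.16 m

d ≈ 8.16 m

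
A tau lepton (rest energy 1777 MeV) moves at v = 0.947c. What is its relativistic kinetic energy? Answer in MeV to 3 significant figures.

K ≈ 3750 MeV

γ = 1/√(1 − 0.947²) = 3.1130
K = (γ − 1)m₀c² = (3.1130 − 1) × 1777 MeV = 2.1130 × 1777 MeV = 3750 MeV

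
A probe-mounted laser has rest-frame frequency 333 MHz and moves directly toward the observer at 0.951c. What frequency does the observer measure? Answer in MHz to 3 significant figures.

Relativistic Doppler: f_obs = f_src √((1+β)/(1−β))
= 333 × √(1.9510/0.049000) = 333 × 6.3100 = 2100 MHz

f_obs ≈ 2100 MHz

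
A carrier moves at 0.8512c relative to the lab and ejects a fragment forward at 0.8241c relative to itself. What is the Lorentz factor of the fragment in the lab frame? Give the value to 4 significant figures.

u_lab = (0.8241 + 0.8512)/(1 + 0.8241×0.8512) = 1.6753/1.701474 = 0.9846169
γ = 1/√(1 − 0.9846169²) = 5.723

γ ≈ 5.723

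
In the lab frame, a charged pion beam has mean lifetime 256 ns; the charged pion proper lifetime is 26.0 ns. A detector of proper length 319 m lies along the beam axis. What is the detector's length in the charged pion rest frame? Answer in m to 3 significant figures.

L ≈ 32.4 m

Time dilation ⇒ γ = Δt/τ₀ = 256/26.0 = 9.8462
Length contraction: L = L₀/γ = 319/9.8462 = 32.4 m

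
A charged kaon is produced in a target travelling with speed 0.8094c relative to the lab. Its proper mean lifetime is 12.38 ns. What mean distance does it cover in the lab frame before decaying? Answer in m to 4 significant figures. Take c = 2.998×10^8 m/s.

γ = 1/√(1 − 0.8094²) = 1.70283
Dilated lifetime: Δt = γτ₀ = 1.70283 × 12.38 ns = 21.0810 ns
d = vΔt = 0.8094c × 21.0810 ns = 2.42658×10^8 m/s × 2.10810×10^-8 s = 5.115 m

d ≈ 5.115 m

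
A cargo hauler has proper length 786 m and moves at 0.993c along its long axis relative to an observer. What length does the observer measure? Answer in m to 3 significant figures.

L ≈ 92.8 m

γ = 1/√(1 − 0.993²) = 8.4664
Length contraction: L = L₀/γ = 786/8.4664 = 92.8 m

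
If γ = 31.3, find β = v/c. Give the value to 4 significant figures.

β ≈ 0.9995

β = √(1 − 1/γ²) = √(1 − 1/31.3²) = √(0.998979) = 0.9995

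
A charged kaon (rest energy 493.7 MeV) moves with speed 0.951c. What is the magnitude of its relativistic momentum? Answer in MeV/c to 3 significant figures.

γ = 1/√(1 − 0.951²) = 3.2342
p = γβm₀c = 3.2342 × 0.951 × 493.7 MeV/c = 1520 MeV/c

p ≈ 1520 MeV/c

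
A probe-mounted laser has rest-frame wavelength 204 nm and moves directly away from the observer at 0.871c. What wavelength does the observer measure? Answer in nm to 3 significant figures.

Relativistic Doppler: λ_obs = λ_src √((1+β)/(1−β))
= 204 × √(1.8710/0.12900) = 204 × 3.8084 = 777 nm

λ_obs ≈ 777 nm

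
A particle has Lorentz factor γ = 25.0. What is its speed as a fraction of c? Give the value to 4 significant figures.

β = √(1 − 1/γ²) = √(1 − 1/25.0²) = √(0.998400) = 0.9992

β ≈ 0.9992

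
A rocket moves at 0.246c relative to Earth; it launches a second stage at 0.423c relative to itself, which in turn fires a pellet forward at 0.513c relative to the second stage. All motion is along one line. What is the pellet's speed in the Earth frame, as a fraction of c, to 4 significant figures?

Compose boost 2: (0.423 + 0.246)/(1 + 0.423×0.246) = 0.6690/1.10406 = 0.605946
Compose boost 3: (0.513 + 0.605946)/(1 + 0.513×0.605946) = 1.11895/1.31085 = 0.8536

u ≈ 0.8536c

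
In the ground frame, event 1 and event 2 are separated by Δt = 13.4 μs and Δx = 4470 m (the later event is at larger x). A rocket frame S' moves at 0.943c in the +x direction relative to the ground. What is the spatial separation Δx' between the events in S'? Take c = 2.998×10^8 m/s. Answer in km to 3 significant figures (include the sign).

Δx' ≈ 2.05 km

γ = 1/√(1 − 0.943²) = 3.0049
Δx' = γ(Δx − vΔt) = 3.0049 × (4470 m − 0.943×(2.998×10^8 m/s)×13.4×10^-6 s)
= 3.0049 × (681.67 m) = 2.05 km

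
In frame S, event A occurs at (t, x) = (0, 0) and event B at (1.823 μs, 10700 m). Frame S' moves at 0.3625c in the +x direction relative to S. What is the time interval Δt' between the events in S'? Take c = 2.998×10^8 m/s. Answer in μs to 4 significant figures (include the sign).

γ = 1/√(1 − 0.3625²) = 1.07298
Δt' = γ(Δt − vΔx/c²) = 1.07298 × (1.823 μs − 0.3625×10700 m / (2.998×10^8 m/s))
= 1.07298 × (-11.1148 μs) = -11.93 μs

Δt' ≈ -11.93 μs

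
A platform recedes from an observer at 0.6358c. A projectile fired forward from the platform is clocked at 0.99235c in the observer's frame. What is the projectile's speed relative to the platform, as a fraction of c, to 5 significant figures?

Inverse velocity addition: u' = (u − v)/(1 − uv/c²)
= (0.99235 − 0.6358)/(1 − 0.99235×0.6358) = 0.35655/0.3690639 = 0.96609

u' ≈ 0.96609c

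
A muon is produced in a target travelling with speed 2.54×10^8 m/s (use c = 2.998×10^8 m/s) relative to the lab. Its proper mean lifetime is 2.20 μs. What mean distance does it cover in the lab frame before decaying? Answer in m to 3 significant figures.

d ≈ 1050 m

β = v/c = 2.54×10^8 / 2.998×10^8 = 0.84723
γ = 1/√(1 − 0.84723²) = 1.8824
Dilated lifetime: Δt = γτ₀ = 1.8824 × 2.20 μs = 4.1414 μs
d = vΔt = 0.84723c × 4.1414 μs = 2.5400×10^8 m/s × 4.1414×10^-6 s = 1050 m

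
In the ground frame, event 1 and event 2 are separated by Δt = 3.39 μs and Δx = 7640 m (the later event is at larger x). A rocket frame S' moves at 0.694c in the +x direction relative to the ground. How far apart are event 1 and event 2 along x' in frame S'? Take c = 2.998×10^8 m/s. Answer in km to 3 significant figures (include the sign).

γ = 1/√(1 − 0.694²) = 1.3889
Δx' = γ(Δx − vΔt) = 1.3889 × (7640 m − 0.694×(2.998×10^8 m/s)×3.39×10^-6 s)
= 1.3889 × (6934.7 m) = 9.63 km

Δx' ≈ 9.63 km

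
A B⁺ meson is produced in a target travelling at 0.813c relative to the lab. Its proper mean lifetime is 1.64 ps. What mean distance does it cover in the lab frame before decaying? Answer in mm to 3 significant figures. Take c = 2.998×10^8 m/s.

γ = 1/√(1 − 0.813²) = 1.7174
Dilated lifetime: Δt = γτ₀ = 1.7174 × 1.64 ps = 2.8166 ps
d = vΔt = 0.813c × 2.8166 ps = 2.4374×10^8 m/s × 2.8166×10^-12 s = 0.687 mm

d ≈ 0.687 mm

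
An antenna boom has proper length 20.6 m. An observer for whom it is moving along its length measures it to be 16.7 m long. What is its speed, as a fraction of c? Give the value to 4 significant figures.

β ≈ 0.5855

γ = L₀/L = 20.6/16.7 = 1.23353
β = √(1 − 1/γ²) = 0.5855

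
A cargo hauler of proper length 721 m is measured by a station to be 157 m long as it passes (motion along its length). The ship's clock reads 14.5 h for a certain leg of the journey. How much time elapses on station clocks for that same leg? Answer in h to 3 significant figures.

Length contraction ⇒ γ = L₀/L = 721/157 = 4.5924
Time dilation: Δt = γτ₀ = 4.5924 × 14.5 h = 66.6 h

Δt ≈ 66.6 h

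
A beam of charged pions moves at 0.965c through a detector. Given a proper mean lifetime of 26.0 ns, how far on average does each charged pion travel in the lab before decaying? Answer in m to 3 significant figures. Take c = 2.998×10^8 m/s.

γ = 1/√(1 − 0.965²) = 3.8132
Dilated lifetime: Δt = γτ₀ = 3.8132 × 26.0 ns = 99.142 ns
d = vΔt = 0.965c × 99.142 ns = 2.8931×10^8 m/s × 9.9142×10^-8 s = 28.7 m

d ≈ 28.7 m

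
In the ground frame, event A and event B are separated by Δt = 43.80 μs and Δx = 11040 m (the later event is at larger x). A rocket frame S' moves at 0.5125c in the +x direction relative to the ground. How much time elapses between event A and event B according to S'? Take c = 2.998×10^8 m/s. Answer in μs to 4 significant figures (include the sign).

Δt' ≈ 29.03 μs

γ = 1/√(1 − 0.5125²) = 1.16457
Δt' = γ(Δt − vΔx/c²) = 1.16457 × (43.80 μs − 0.5125×11040 m / (2.998×10^8 m/s))
= 1.16457 × (24.9274 μs) = 29.03 μs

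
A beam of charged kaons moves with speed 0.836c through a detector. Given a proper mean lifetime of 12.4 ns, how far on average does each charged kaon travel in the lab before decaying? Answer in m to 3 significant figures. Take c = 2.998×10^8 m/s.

d ≈ 5.66 m

γ = 1/√(1 − 0.836²) = 1.8224
Dilated lifetime: Δt = γτ₀ = 1.8224 × 12.4 ns = 22.598 ns
d = vΔt = 0.836c × 22.598 ns = 2.5063×10^8 m/s × 2.2598×10^-8 s = 5.66 m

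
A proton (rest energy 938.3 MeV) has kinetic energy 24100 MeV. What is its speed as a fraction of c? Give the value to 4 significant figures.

γ = 1 + K/(m₀c²) = 1 + 24100/938.3 = 26.6847
β = √(1 − 1/γ²) = 0.9993

β ≈ 0.9993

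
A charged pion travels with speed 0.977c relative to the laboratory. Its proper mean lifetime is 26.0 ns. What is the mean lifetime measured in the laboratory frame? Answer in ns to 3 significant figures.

γ = 1/√(1 − 0.977²) = 4.6896
Time dilation: Δt = γτ₀ = 4.6896 × 26.0 ns = 122 ns

Δt ≈ 122 ns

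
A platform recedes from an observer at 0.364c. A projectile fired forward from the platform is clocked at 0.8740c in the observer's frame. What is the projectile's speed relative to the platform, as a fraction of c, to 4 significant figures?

u' ≈ 0.7479c

Inverse velocity addition: u' = (u − v)/(1 − uv/c²)
= (0.8740 − 0.364)/(1 − 0.8740×0.364) = 0.5100/0.681864 = 0.7479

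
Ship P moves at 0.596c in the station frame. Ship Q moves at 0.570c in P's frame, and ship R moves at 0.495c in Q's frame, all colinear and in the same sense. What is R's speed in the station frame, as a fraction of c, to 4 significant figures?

Compose boost 2: (0.570 + 0.596)/(1 + 0.570×0.596) = 1.166/1.33972 = 0.870331
Compose boost 3: (0.495 + 0.870331)/(1 + 0.495×0.870331) = 1.36533/1.43081 = 0.9542

u ≈ 0.9542c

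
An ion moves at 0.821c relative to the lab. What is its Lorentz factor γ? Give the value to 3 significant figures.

γ ≈ 1.75

γ = 1/√(1 − β²) = 1/√(1 − 0.821²) = 1/√(0.32596) = 1.75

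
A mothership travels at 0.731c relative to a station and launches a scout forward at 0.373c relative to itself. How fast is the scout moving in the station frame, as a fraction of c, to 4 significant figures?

u ≈ 0.8675c

Compose boost 2: (0.373 + 0.731)/(1 + 0.373×0.731) = 1.104/1.27266 = 0.8675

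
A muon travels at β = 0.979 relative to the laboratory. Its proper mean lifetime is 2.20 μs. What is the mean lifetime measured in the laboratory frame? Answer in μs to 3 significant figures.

Δt ≈ 10.8 μs

γ = 1/√(1 − 0.979²) = 4.9053
Time dilation: Δt = γτ₀ = 4.9053 × 2.20 μs = 10.8 μs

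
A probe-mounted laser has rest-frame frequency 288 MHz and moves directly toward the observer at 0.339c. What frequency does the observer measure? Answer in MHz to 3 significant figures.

Relativistic Doppler: f_obs = f_src √((1+β)/(1−β))
= 288 × √(1.3390/0.66100) = 288 × 1.4233 = 410 MHz

f_obs ≈ 410 MHz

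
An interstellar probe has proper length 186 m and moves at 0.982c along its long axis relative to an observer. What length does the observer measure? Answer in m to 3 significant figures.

L ≈ 35.1 m

γ = 1/√(1 − 0.982²) = 5.2943
Length contraction: L = L₀/γ = 186/5.2943 = 35.1 m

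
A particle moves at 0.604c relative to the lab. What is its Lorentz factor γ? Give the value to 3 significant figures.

γ = 1/√(1 − β²) = 1/√(1 − 0.604²) = 1/√(0.63518) = 1.25

γ ≈ 1.25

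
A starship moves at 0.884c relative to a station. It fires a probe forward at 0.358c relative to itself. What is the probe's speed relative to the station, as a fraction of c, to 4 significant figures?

Relativistic velocity addition: u = (u' + v)/(1 + u'v/c²)
= (0.358 + 0.884)/(1 + 0.358×0.884) = 1.242/1.31647 = 0.9434

u ≈ 0.9434c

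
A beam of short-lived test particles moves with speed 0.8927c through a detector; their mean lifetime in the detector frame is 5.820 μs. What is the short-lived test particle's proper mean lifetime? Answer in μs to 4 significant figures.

γ = 1/√(1 − 0.8927²) = 2.21901
Proper time: τ₀ = Δt/γ = 5.820/2.21901 = 2.623 μs

τ₀ ≈ 2.623 μs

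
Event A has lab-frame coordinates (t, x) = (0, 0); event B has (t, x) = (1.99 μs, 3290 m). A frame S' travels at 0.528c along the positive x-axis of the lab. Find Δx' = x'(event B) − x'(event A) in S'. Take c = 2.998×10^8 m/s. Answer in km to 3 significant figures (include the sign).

Δx' ≈ 3.50 km

γ = 1/√(1 − 0.528²) = 1.1775
Δx' = γ(Δx − vΔt) = 1.1775 × (3290 m − 0.528×(2.998×10^8 m/s)×1.99×10^-6 s)
= 1.1775 × (2975.0 m) = 3.50 km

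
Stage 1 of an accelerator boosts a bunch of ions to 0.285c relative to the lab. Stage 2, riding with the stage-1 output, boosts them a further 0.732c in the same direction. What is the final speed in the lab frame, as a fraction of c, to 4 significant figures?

Compose boost 2: (0.732 + 0.285)/(1 + 0.732×0.285) = 1.017/1.20862 = 0.8415

u ≈ 0.8415c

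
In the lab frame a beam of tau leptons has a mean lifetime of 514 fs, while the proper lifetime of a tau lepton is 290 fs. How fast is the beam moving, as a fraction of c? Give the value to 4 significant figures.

β ≈ 0.8256

γ = Δt/τ₀ = 514/290 = 1.77241
β = √(1 − 1/γ²) = √(1 − 1/1.77241²) = 0.8256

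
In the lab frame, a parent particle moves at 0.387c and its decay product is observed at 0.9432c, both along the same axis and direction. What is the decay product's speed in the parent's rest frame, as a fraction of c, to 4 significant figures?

Inverse velocity addition: u' = (u − v)/(1 − uv/c²)
= (0.9432 − 0.387)/(1 − 0.9432×0.387) = 0.5562/0.634982 = 0.8759

u' ≈ 0.8759c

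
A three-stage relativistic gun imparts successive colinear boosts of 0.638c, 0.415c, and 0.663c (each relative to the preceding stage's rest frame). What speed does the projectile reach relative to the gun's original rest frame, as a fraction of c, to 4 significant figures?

Compose boost 2: (0.415 + 0.638)/(1 + 0.415×0.638) = 1.053/1.26477 = 0.832562
Compose boost 3: (0.663 + 0.832562)/(1 + 0.663×0.832562) = 1.49556/1.55199 = 0.9636

u ≈ 0.9636c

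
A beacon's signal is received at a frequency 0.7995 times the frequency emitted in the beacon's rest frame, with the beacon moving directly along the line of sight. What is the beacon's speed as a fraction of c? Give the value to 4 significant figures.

f_obs/f_src = √((1−β)/(1+β)) = 0.7995  ⇒  (1−β)/(1+β) = 0.639200
β = |1 − D²|/(1 + D²) = |1 − 0.639200|/(1 + 0.639200) = 0.2201

β ≈ 0.2201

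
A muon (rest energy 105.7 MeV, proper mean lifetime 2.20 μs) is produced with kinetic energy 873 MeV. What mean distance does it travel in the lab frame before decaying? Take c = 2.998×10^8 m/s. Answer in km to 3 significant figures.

γ = 1 + K/(m₀c²) = 1 + 873/105.7 = 9.2592
β = √(1 − 1/γ²) = 0.99415
Dilated lifetime: γτ₀ = 9.2592 × 2.20 μs = 20.370 μs
d = βc·γτ₀ = 0.99415 × (2.998×10^8 m/s) × 2.0370×10^-5 s = 6.07 km

d ≈ 6.07 km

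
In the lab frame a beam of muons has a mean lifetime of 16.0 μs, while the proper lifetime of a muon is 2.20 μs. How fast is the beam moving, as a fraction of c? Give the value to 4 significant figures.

β ≈ 0.9905

γ = Δt/τ₀ = 16.0/2.20 = 7.27273
β = √(1 − 1/γ²) = √(1 − 1/7.27273²) = 0.9905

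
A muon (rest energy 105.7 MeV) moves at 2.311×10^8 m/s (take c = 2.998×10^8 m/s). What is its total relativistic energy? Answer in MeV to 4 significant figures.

E ≈ 165.9 MeV

β = v/c = 2.311×10^8 / 2.998×10^8 = 0.770847
γ = 1/√(1 − 0.770847²) = 1.56981
E = γm₀c² = 1.56981 × 105.7 MeV = 165.9 MeV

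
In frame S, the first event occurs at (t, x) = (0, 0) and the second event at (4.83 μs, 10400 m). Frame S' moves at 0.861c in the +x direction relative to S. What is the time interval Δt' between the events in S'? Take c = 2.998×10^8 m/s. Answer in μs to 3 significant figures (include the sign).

Δt' ≈ -49.2 μs

γ = 1/√(1 − 0.861²) = 1.9662
Δt' = γ(Δt − vΔx/c²) = 1.9662 × (4.83 μs − 0.861×10400 m / (2.998×10^8 m/s))
= 1.9662 × (-25.038 μs) = -49.2 μs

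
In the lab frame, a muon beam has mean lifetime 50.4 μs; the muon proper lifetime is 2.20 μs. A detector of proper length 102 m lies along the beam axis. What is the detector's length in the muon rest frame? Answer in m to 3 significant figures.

L ≈ 4.45 m

Time dilation ⇒ γ = Δt/τ₀ = 50.4/2.20 = 22.909
Length contraction: L = L₀/γ = 102/22.909 = 4.45 m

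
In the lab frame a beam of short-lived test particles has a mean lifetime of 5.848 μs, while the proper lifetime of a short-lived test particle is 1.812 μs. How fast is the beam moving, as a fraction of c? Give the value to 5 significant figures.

β ≈ 0.95079

γ = Δt/τ₀ = 5.848/1.812 = 3.227373
β = √(1 − 1/γ²) = √(1 − 1/3.227373²) = 0.95079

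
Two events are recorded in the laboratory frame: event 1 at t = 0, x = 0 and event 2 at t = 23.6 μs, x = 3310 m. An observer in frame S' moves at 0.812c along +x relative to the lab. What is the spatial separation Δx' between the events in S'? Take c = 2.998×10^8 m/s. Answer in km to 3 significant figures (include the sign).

γ = 1/√(1 − 0.812²) = 1.7133
Δx' = γ(Δx − vΔt) = 1.7133 × (3310 m − 0.812×(2.998×10^8 m/s)×23.6×10^-6 s)
= 1.7133 × (-2435.1 m) = -4.17 km

Δx' ≈ -4.17 km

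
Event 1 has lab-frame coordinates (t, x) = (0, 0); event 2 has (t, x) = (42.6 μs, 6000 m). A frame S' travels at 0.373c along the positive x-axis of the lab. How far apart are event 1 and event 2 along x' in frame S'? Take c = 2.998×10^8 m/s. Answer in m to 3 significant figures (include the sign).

Δx' ≈ 1330 m

γ = 1/√(1 − 0.373²) = 1.0778
Δx' = γ(Δx − vΔt) = 1.0778 × (6000 m − 0.373×(2.998×10^8 m/s)×42.6×10^-6 s)
= 1.0778 × (1236.2 m) = 1330 m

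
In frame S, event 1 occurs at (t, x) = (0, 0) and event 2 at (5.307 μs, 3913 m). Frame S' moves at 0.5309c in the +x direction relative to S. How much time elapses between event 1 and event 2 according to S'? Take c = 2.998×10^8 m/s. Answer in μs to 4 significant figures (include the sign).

Δt' ≈ -1.914 μs

γ = 1/√(1 − 0.5309²) = 1.18003
Δt' = γ(Δt − vΔx/c²) = 1.18003 × (5.307 μs − 0.5309×3913 m / (2.998×10^8 m/s))
= 1.18003 × (-1.62233 μs) = -1.914 μs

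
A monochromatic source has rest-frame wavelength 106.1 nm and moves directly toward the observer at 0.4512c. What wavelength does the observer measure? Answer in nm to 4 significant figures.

λ_obs ≈ 65.25 nm

Relativistic Doppler: λ_obs = λ_src √((1−β)/(1+β))
= 106.1 × √(0.548800/1.45120) = 106.1 × 0.614955 = 65.25 nm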